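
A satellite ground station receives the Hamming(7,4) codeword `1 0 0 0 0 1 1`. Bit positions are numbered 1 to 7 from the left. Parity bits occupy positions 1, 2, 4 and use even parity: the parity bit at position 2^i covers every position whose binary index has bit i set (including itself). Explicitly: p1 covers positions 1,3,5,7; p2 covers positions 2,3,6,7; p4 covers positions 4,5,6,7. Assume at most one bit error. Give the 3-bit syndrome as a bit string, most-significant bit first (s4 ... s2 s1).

s1: b1⊕b3⊕b5⊕b7 = 1⊕0⊕0⊕1 = 0
s2: b2⊕b3⊕b6⊕b7 = 0⊕0⊕1⊕1 = 0
s4: b4⊕b5⊕b6⊕b7 = 0⊕0⊕1⊕1 = 0
Syndrome (s4...s1) = 000 → position 0 (no error).

000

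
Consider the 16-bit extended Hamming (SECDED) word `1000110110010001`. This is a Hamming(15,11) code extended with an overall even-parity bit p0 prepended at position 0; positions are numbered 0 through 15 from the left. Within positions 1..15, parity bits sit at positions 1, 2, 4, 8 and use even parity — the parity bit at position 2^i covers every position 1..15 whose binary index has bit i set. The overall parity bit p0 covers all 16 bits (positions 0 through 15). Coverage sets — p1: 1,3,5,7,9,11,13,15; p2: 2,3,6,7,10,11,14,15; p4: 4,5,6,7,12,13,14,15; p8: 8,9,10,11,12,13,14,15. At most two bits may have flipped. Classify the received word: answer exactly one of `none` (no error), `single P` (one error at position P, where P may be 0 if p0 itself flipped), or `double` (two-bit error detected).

s1: b1⊕b3⊕b5⊕b7⊕b9⊕b11⊕b13⊕b15 = 0⊕0⊕1⊕1⊕0⊕1⊕0⊕1 = 0
s2: b2⊕b3⊕b6⊕b7⊕b10⊕b11⊕b14⊕b15 = 0⊕0⊕0⊕1⊕0⊕1⊕0⊕1 = 1
s4: b4⊕b5⊕b6⊕b7⊕b12⊕b13⊕b14⊕b15 = 1⊕1⊕0⊕1⊕0⊕0⊕0⊕1 = 0
s8: b8⊕b9⊕b10⊕b11⊕b12⊕b13⊕b14⊕b15 = 1⊕0⊕0⊕1⊕0⊕0⊕0⊕1 = 1
Syndrome (s8...s1) = 1010 → position 10.
Overall parity (XOR of all 16 bits, including p0): 1⊕0⊕0⊕0⊕1⊕1⊕0⊕1⊕1⊕0⊕0⊕1⊕0⊕0⊕0⊕1 = 1
Overall=1, syndrome position=10 → single-bit error at position 10.

single 10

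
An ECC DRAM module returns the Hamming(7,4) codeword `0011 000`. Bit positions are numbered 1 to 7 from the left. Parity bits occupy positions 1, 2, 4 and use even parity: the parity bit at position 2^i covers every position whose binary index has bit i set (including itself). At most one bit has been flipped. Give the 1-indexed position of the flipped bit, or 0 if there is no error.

7

s1: b1⊕b3⊕b5⊕b7 = 0⊕1⊕0⊕0 = 1
s2: b2⊕b3⊕b6⊕b7 = 0⊕1⊕0⊕0 = 1
s4: b4⊕b5⊕b6⊕b7 = 1⊕0⊕0⊕0 = 1
Syndrome (s4...s1) = 111 → position 7.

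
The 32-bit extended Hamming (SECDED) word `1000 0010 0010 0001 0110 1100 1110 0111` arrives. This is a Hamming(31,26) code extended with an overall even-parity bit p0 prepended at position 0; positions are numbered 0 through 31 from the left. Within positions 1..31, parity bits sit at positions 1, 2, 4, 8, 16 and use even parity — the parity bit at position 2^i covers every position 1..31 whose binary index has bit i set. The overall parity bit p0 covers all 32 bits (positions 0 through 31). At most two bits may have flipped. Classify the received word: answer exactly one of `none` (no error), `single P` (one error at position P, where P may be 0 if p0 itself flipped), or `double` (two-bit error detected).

double

s1: b1⊕b3⊕b5⊕b7⊕b9⊕b11⊕b13⊕b15⊕b17⊕b19⊕b21⊕b23⊕b25⊕b27⊕b29⊕b31 = 0⊕0⊕0⊕0⊕0⊕0⊕0⊕1⊕1⊕0⊕1⊕0⊕1⊕0⊕1⊕1 = 0
s2: b2⊕b3⊕b6⊕b7⊕b10⊕b11⊕b14⊕b15⊕b18⊕b19⊕b22⊕b23⊕b26⊕b27⊕b30⊕b31 = 0⊕0⊕1⊕0⊕1⊕0⊕0⊕1⊕1⊕0⊕0⊕0⊕1⊕0⊕1⊕1 = 1
s4: b4⊕b5⊕b6⊕b7⊕b12⊕b13⊕b14⊕b15⊕b20⊕b21⊕b22⊕b23⊕b28⊕b29⊕b30⊕b31 = 0⊕0⊕1⊕0⊕0⊕0⊕0⊕1⊕1⊕1⊕0⊕0⊕0⊕1⊕1⊕1 = 1
s8: b8⊕b9⊕b10⊕b11⊕b12⊕b13⊕b14⊕b15⊕b24⊕b25⊕b26⊕b27⊕b28⊕b29⊕b30⊕b31 = 0⊕0⊕1⊕0⊕0⊕0⊕0⊕1⊕1⊕1⊕1⊕0⊕0⊕1⊕1⊕1 = 0
s16: b16⊕b17⊕b18⊕b19⊕b20⊕b21⊕b22⊕b23⊕b24⊕b25⊕b26⊕b27⊕b28⊕b29⊕b30⊕b31 = 0⊕1⊕1⊕0⊕1⊕1⊕0⊕0⊕1⊕1⊕1⊕0⊕0⊕1⊕1⊕1 = 0
Syndrome (s16...s1) = 00110 → position 6.
Overall parity (XOR of all 32 bits, including p0): 1⊕0⊕0⊕0⊕0⊕0⊕1⊕0⊕0⊕0⊕1⊕0⊕0⊕0⊕0⊕1⊕0⊕1⊕1⊕0⊕1⊕1⊕0⊕0⊕1⊕1⊕1⊕0⊕0⊕1⊕1⊕1 = 0
Overall=0, syndrome position=6 → double-bit error detected (uncorrectable).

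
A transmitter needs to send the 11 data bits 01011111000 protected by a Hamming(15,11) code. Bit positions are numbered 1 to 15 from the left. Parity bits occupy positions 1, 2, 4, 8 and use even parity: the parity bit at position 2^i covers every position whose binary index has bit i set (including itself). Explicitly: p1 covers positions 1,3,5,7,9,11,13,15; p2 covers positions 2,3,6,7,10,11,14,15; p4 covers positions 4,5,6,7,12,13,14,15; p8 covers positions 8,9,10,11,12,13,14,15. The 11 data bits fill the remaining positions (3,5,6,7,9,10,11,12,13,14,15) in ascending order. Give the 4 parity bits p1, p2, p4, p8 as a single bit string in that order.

Place data bits at non-power-of-two positions: b3=0, b5=1, b6=0, b7=1, b9=1, b10=1, b11=1, b12=1, b13=0, b14=0, b15=0.
p1 = XOR of data positions {3,5,7,9,11,13,15} = 0⊕1⊕1⊕1⊕1⊕0⊕0 = 0
p2 = XOR of data positions {3,6,7,10,11,14,15} = 0⊕0⊕1⊕1⊕1⊕0⊕0 = 1
p4 = XOR of data positions {5,6,7,12,13,14,15} = 1⊕0⊕1⊕1⊕0⊕0⊕0 = 1
p8 = XOR of data positions {9,10,11,12,13,14,15} = 1⊕1⊕1⊕1⊕0⊕0⊕0 = 0
Parity bits p1,p2,p4,p8 = 0110

0110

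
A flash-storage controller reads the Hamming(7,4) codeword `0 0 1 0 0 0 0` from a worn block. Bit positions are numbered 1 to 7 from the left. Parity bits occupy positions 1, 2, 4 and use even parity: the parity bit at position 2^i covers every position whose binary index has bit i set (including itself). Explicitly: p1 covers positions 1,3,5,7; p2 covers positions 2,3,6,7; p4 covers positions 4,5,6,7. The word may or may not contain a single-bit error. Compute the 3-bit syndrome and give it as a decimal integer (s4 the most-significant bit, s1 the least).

3

s1: b1⊕b3⊕b5⊕b7 = 0⊕1⊕0⊕0 = 1
s2: b2⊕b3⊕b6⊕b7 = 0⊕1⊕0⊕0 = 1
s4: b4⊕b5⊕b6⊕b7 = 0⊕0⊕0⊕0 = 0
Syndrome (s4...s1) = 011 → position 3.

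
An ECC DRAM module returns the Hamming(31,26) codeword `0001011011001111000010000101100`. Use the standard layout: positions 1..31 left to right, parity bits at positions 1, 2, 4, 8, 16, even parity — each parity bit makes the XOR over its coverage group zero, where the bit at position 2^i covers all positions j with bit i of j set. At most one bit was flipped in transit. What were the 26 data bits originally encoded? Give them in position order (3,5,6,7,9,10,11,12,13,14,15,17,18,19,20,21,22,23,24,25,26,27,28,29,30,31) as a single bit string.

00111100111000110000101100

s1: b1⊕b3⊕b5⊕b7⊕b9⊕b11⊕b13⊕b15⊕b17⊕b19⊕b21⊕b23⊕b25⊕b27⊕b29⊕b31 = 0⊕0⊕0⊕1⊕1⊕0⊕1⊕1⊕0⊕0⊕1⊕0⊕0⊕0⊕1⊕0 = 0
s2: b2⊕b3⊕b6⊕b7⊕b10⊕b11⊕b14⊕b15⊕b18⊕b19⊕b22⊕b23⊕b26⊕b27⊕b30⊕b31 = 0⊕0⊕1⊕1⊕1⊕0⊕1⊕1⊕0⊕0⊕0⊕0⊕1⊕0⊕0⊕0 = 0
s4: b4⊕b5⊕b6⊕b7⊕b12⊕b13⊕b14⊕b15⊕b20⊕b21⊕b22⊕b23⊕b28⊕b29⊕b30⊕b31 = 1⊕0⊕1⊕1⊕0⊕1⊕1⊕1⊕0⊕1⊕0⊕0⊕1⊕1⊕0⊕0 = 1
s8: b8⊕b9⊕b10⊕b11⊕b12⊕b13⊕b14⊕b15⊕b24⊕b25⊕b26⊕b27⊕b28⊕b29⊕b30⊕b31 = 0⊕1⊕1⊕0⊕0⊕1⊕1⊕1⊕0⊕0⊕1⊕0⊕1⊕1⊕0⊕0 = 0
s16: b16⊕b17⊕b18⊕b19⊕b20⊕b21⊕b22⊕b23⊕b24⊕b25⊕b26⊕b27⊕b28⊕b29⊕b30⊕b31 = 1⊕0⊕0⊕0⊕0⊕1⊕0⊕0⊕0⊕0⊕1⊕0⊕1⊕1⊕0⊕0 = 1
Syndrome (s16...s1) = 10100 → position 20.
Flip bit 20: corrected codeword = 0001011011001111000110000101100
Data bits at positions 3,5,6,7,9,10,11,12,13,14,15,17,18,19,20,21,22,23,24,25,26,27,28,29,30,31: 00111100111000110000101100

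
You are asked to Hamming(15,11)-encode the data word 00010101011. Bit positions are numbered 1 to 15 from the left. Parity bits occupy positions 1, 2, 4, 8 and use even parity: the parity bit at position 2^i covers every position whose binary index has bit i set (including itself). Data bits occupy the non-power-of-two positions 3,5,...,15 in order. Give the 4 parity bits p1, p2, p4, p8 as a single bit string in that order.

Place data bits at non-power-of-two positions: b3=0, b5=0, b6=0, b7=1, b9=0, b10=1, b11=0, b12=1, b13=0, b14=1, b15=1.
p1 = XOR of data positions {3,5,7,9,11,13,15} = 0⊕0⊕1⊕0⊕0⊕0⊕1 = 0
p2 = XOR of data positions {3,6,7,10,11,14,15} = 0⊕0⊕1⊕1⊕0⊕1⊕1 = 0
p4 = XOR of data positions {5,6,7,12,13,14,15} = 0⊕0⊕1⊕1⊕0⊕1⊕1 = 0
p8 = XOR of data positions {9,10,11,12,13,14,15} = 0⊕1⊕0⊕1⊕0⊕1⊕1 = 0
Parity bits p1,p2,p4,p8 = 0000

0000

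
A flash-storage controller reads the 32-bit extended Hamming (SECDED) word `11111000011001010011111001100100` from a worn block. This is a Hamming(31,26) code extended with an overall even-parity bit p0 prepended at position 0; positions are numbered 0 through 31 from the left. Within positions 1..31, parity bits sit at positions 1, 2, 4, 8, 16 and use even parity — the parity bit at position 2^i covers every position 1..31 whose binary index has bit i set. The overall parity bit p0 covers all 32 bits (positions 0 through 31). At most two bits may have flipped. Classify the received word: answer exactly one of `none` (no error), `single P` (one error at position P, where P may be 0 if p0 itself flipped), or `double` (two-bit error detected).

s1: b1⊕b3⊕b5⊕b7⊕b9⊕b11⊕b13⊕b15⊕b17⊕b19⊕b21⊕b23⊕b25⊕b27⊕b29⊕b31 = 1⊕1⊕0⊕0⊕1⊕0⊕1⊕1⊕0⊕1⊕1⊕0⊕1⊕0⊕1⊕0 = 1
s2: b2⊕b3⊕b6⊕b7⊕b10⊕b11⊕b14⊕b15⊕b18⊕b19⊕b22⊕b23⊕b26⊕b27⊕b30⊕b31 = 1⊕1⊕0⊕0⊕1⊕0⊕0⊕1⊕1⊕1⊕1⊕0⊕1⊕0⊕0⊕0 = 0
s4: b4⊕b5⊕b6⊕b7⊕b12⊕b13⊕b14⊕b15⊕b20⊕b21⊕b22⊕b23⊕b28⊕b29⊕b30⊕b31 = 1⊕0⊕0⊕0⊕0⊕1⊕0⊕1⊕1⊕1⊕1⊕0⊕0⊕1⊕0⊕0 = 1
s8: b8⊕b9⊕b10⊕b11⊕b12⊕b13⊕b14⊕b15⊕b24⊕b25⊕b26⊕b27⊕b28⊕b29⊕b30⊕b31 = 0⊕1⊕1⊕0⊕0⊕1⊕0⊕1⊕0⊕1⊕1⊕0⊕0⊕1⊕0⊕0 = 1
s16: b16⊕b17⊕b18⊕b19⊕b20⊕b21⊕b22⊕b23⊕b24⊕b25⊕b26⊕b27⊕b28⊕b29⊕b30⊕b31 = 0⊕0⊕1⊕1⊕1⊕1⊕1⊕0⊕0⊕1⊕1⊕0⊕0⊕1⊕0⊕0 = 0
Syndrome (s16...s1) = 01101 → position 13.
Overall parity (XOR of all 32 bits, including p0): 1⊕1⊕1⊕1⊕1⊕0⊕0⊕0⊕0⊕1⊕1⊕0⊕0⊕1⊕0⊕1⊕0⊕0⊕1⊕1⊕1⊕1⊕1⊕0⊕0⊕1⊕1⊕0⊕0⊕1⊕0⊕0 = 1
Overall=1, syndrome position=13 → single-bit error at position 13.

single 13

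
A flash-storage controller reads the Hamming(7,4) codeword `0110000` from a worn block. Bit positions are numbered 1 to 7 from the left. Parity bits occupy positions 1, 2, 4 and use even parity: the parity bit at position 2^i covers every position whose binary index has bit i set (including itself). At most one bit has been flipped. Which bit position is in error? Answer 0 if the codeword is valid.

1

s1: b1⊕b3⊕b5⊕b7 = 0⊕1⊕0⊕0 = 1
s2: b2⊕b3⊕b6⊕b7 = 1⊕1⊕0⊕0 = 0
s4: b4⊕b5⊕b6⊕b7 = 0⊕0⊕0⊕0 = 0
Syndrome (s4...s1) = 001 → position 1.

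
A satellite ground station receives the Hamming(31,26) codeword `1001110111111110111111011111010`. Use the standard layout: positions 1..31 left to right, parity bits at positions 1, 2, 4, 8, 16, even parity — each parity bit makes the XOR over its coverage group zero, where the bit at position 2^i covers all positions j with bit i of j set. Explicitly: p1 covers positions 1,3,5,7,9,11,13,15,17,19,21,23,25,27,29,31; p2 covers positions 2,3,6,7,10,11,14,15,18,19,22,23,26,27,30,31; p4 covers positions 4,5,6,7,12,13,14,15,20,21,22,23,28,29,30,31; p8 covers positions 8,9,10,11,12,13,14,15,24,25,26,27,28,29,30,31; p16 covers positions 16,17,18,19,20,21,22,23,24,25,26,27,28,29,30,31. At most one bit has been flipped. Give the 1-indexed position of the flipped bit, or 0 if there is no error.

s1: b1⊕b3⊕b5⊕b7⊕b9⊕b11⊕b13⊕b15⊕b17⊕b19⊕b21⊕b23⊕b25⊕b27⊕b29⊕b31 = 1⊕0⊕1⊕0⊕1⊕1⊕1⊕1⊕1⊕1⊕1⊕0⊕1⊕1⊕0⊕0 = 1
s2: b2⊕b3⊕b6⊕b7⊕b10⊕b11⊕b14⊕b15⊕b18⊕b19⊕b22⊕b23⊕b26⊕b27⊕b30⊕b31 = 0⊕0⊕1⊕0⊕1⊕1⊕1⊕1⊕1⊕1⊕1⊕0⊕1⊕1⊕1⊕0 = 1
s4: b4⊕b5⊕b6⊕b7⊕b12⊕b13⊕b14⊕b15⊕b20⊕b21⊕b22⊕b23⊕b28⊕b29⊕b30⊕b31 = 1⊕1⊕1⊕0⊕1⊕1⊕1⊕1⊕1⊕1⊕1⊕0⊕1⊕0⊕1⊕0 = 0
s8: b8⊕b9⊕b10⊕b11⊕b12⊕b13⊕b14⊕b15⊕b24⊕b25⊕b26⊕b27⊕b28⊕b29⊕b30⊕b31 = 1⊕1⊕1⊕1⊕1⊕1⊕1⊕1⊕1⊕1⊕1⊕1⊕1⊕0⊕1⊕0 = 0
s16: b16⊕b17⊕b18⊕b19⊕b20⊕b21⊕b22⊕b23⊕b24⊕b25⊕b26⊕b27⊕b28⊕b29⊕b30⊕b31 = 0⊕1⊕1⊕1⊕1⊕1⊕1⊕0⊕1⊕1⊕1⊕1⊕1⊕0⊕1⊕0 = 0
Syndrome (s16...s1) = 00011 → position 3.

3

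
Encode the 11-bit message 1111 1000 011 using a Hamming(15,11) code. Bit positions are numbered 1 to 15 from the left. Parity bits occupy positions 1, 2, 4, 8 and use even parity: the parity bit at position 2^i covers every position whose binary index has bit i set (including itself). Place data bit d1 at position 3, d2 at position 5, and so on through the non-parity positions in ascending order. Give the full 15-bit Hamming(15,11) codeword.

111111111000011

Place data bits at non-power-of-two positions: b3=1, b5=1, b6=1, b7=1, b9=1, b10=0, b11=0, b12=0, b13=0, b14=1, b15=1.
p1 = XOR of data positions {3,5,7,9,11,13,15} = 1⊕1⊕1⊕1⊕0⊕0⊕1 = 1
p2 = XOR of data positions {3,6,7,10,11,14,15} = 1⊕1⊕1⊕0⊕0⊕1⊕1 = 1
p4 = XOR of data positions {5,6,7,12,13,14,15} = 1⊕1⊕1⊕0⊕0⊕1⊕1 = 1
p8 = XOR of data positions {9,10,11,12,13,14,15} = 1⊕0⊕0⊕0⊕0⊕1⊕1 = 1
Codeword b1..b15 = 111111111000011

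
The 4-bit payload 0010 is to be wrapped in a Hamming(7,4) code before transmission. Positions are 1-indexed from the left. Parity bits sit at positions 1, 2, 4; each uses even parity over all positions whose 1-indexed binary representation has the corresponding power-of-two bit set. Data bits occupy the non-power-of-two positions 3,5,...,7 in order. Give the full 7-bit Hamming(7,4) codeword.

Place data bits at non-power-of-two positions: b3=0, b5=0, b6=1, b7=0.
p1 = XOR of data positions {3,5,7} = 0⊕0⊕0 = 0
p2 = XOR of data positions {3,6,7} = 0⊕1⊕0 = 1
p4 = XOR of data positions {5,6,7} = 0⊕1⊕0 = 1
Codeword b1..b7 = 0101010

0101010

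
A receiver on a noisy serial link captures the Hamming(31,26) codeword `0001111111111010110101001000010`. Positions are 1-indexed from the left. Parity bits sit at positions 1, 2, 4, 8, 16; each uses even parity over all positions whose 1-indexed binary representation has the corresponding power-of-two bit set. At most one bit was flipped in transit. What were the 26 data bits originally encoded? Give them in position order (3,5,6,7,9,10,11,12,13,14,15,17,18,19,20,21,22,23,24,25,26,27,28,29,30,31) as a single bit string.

01111111101110101001000010

s1: b1⊕b3⊕b5⊕b7⊕b9⊕b11⊕b13⊕b15⊕b17⊕b19⊕b21⊕b23⊕b25⊕b27⊕b29⊕b31 = 0⊕0⊕1⊕1⊕1⊕1⊕1⊕1⊕1⊕0⊕0⊕0⊕1⊕0⊕0⊕0 = 0
s2: b2⊕b3⊕b6⊕b7⊕b10⊕b11⊕b14⊕b15⊕b18⊕b19⊕b22⊕b23⊕b26⊕b27⊕b30⊕b31 = 0⊕0⊕1⊕1⊕1⊕1⊕0⊕1⊕1⊕0⊕1⊕0⊕0⊕0⊕1⊕0 = 0
s4: b4⊕b5⊕b6⊕b7⊕b12⊕b13⊕b14⊕b15⊕b20⊕b21⊕b22⊕b23⊕b28⊕b29⊕b30⊕b31 = 1⊕1⊕1⊕1⊕1⊕1⊕0⊕1⊕1⊕0⊕1⊕0⊕0⊕0⊕1⊕0 = 0
s8: b8⊕b9⊕b10⊕b11⊕b12⊕b13⊕b14⊕b15⊕b24⊕b25⊕b26⊕b27⊕b28⊕b29⊕b30⊕b31 = 1⊕1⊕1⊕1⊕1⊕1⊕0⊕1⊕0⊕1⊕0⊕0⊕0⊕0⊕1⊕0 = 1
s16: b16⊕b17⊕b18⊕b19⊕b20⊕b21⊕b22⊕b23⊕b24⊕b25⊕b26⊕b27⊕b28⊕b29⊕b30⊕b31 = 0⊕1⊕1⊕0⊕1⊕0⊕1⊕0⊕0⊕1⊕0⊕0⊕0⊕0⊕1⊕0 = 0
Syndrome (s16...s1) = 01000 → position 8.
Flip bit 8: corrected codeword = 0001111011111010110101001000010
Data bits at positions 3,5,6,7,9,10,11,12,13,14,15,17,18,19,20,21,22,23,24,25,26,27,28,29,30,31: 01111111101110101001000010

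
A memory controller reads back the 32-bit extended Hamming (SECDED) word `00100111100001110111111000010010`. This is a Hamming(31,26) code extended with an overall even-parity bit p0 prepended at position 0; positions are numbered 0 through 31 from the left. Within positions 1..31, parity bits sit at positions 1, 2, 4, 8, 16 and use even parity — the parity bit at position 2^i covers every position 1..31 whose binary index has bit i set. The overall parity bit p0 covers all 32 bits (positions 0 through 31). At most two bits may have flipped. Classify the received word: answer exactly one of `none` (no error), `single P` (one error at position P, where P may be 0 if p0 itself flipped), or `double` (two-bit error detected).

none

s1: b1⊕b3⊕b5⊕b7⊕b9⊕b11⊕b13⊕b15⊕b17⊕b19⊕b21⊕b23⊕b25⊕b27⊕b29⊕b31 = 0⊕0⊕1⊕1⊕0⊕0⊕1⊕1⊕1⊕1⊕1⊕0⊕0⊕1⊕0⊕0 = 0
s2: b2⊕b3⊕b6⊕b7⊕b10⊕b11⊕b14⊕b15⊕b18⊕b19⊕b22⊕b23⊕b26⊕b27⊕b30⊕b31 = 1⊕0⊕1⊕1⊕0⊕0⊕1⊕1⊕1⊕1⊕1⊕0⊕0⊕1⊕1⊕0 = 0
s4: b4⊕b5⊕b6⊕b7⊕b12⊕b13⊕b14⊕b15⊕b20⊕b21⊕b22⊕b23⊕b28⊕b29⊕b30⊕b31 = 0⊕1⊕1⊕1⊕0⊕1⊕1⊕1⊕1⊕1⊕1⊕0⊕0⊕0⊕1⊕0 = 0
s8: b8⊕b9⊕b10⊕b11⊕b12⊕b13⊕b14⊕b15⊕b24⊕b25⊕b26⊕b27⊕b28⊕b29⊕b30⊕b31 = 1⊕0⊕0⊕0⊕0⊕1⊕1⊕1⊕0⊕0⊕0⊕1⊕0⊕0⊕1⊕0 = 0
s16: b16⊕b17⊕b18⊕b19⊕b20⊕b21⊕b22⊕b23⊕b24⊕b25⊕b26⊕b27⊕b28⊕b29⊕b30⊕b31 = 0⊕1⊕1⊕1⊕1⊕1⊕1⊕0⊕0⊕0⊕0⊕1⊕0⊕0⊕1⊕0 = 0
Syndrome (s16...s1) = 00000 → position 0 (no error).
Overall parity (XOR of all 32 bits, including p0): 0⊕0⊕1⊕0⊕0⊕1⊕1⊕1⊕1⊕0⊕0⊕0⊕0⊕1⊕1⊕1⊕0⊕1⊕1⊕1⊕1⊕1⊕1⊕0⊕0⊕0⊕0⊕1⊕0⊕0⊕1⊕0 = 0
Overall=0, syndrome position=0 → no error.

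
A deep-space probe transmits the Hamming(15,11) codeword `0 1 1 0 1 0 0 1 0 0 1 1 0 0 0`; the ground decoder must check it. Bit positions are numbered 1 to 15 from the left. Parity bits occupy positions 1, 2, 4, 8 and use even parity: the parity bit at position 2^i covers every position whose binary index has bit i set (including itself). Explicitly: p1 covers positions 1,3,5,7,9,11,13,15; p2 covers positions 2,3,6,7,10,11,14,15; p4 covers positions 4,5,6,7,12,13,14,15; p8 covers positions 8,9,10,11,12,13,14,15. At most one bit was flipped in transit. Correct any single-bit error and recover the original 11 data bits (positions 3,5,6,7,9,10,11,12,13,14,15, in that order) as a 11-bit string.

11000001000

s1: b1⊕b3⊕b5⊕b7⊕b9⊕b11⊕b13⊕b15 = 0⊕1⊕1⊕0⊕0⊕1⊕0⊕0 = 1
s2: b2⊕b3⊕b6⊕b7⊕b10⊕b11⊕b14⊕b15 = 1⊕1⊕0⊕0⊕0⊕1⊕0⊕0 = 1
s4: b4⊕b5⊕b6⊕b7⊕b12⊕b13⊕b14⊕b15 = 0⊕1⊕0⊕0⊕1⊕0⊕0⊕0 = 0
s8: b8⊕b9⊕b10⊕b11⊕b12⊕b13⊕b14⊕b15 = 1⊕0⊕0⊕1⊕1⊕0⊕0⊕0 = 1
Syndrome (s8...s1) = 1011 → position 11.
Flip bit 11: corrected codeword = 011010010001000
Data bits at positions 3,5,6,7,9,10,11,12,13,14,15: 11000001000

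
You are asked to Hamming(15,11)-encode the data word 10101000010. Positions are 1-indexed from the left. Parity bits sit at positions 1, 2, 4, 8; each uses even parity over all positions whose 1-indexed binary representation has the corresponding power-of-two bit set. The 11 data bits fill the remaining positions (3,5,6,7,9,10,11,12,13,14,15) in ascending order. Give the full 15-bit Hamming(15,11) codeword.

Place data bits at non-power-of-two positions: b3=1, b5=0, b6=1, b7=0, b9=1, b10=0, b11=0, b12=0, b13=0, b14=1, b15=0.
p1 = XOR of data positions {3,5,7,9,11,13,15} = 1⊕0⊕0⊕1⊕0⊕0⊕0 = 0
p2 = XOR of data positions {3,6,7,10,11,14,15} = 1⊕1⊕0⊕0⊕0⊕1⊕0 = 1
p4 = XOR of data positions {5,6,7,12,13,14,15} = 0⊕1⊕0⊕0⊕0⊕1⊕0 = 0
p8 = XOR of data positions {9,10,11,12,13,14,15} = 1⊕0⊕0⊕0⊕0⊕1⊕0 = 0
Codeword b1..b15 = 011001001000010

011001001000010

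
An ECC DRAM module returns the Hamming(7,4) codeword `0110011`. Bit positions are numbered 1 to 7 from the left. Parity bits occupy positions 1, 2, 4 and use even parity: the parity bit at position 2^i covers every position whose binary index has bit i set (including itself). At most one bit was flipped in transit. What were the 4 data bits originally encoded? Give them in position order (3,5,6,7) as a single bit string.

1011

s1: b1⊕b3⊕b5⊕b7 = 0⊕1⊕0⊕1 = 0
s2: b2⊕b3⊕b6⊕b7 = 1⊕1⊕1⊕1 = 0
s4: b4⊕b5⊕b6⊕b7 = 0⊕0⊕1⊕1 = 0
Syndrome (s4...s1) = 000 → position 0 (no error).
No correction needed.
Data bits at positions 3,5,6,7: 1011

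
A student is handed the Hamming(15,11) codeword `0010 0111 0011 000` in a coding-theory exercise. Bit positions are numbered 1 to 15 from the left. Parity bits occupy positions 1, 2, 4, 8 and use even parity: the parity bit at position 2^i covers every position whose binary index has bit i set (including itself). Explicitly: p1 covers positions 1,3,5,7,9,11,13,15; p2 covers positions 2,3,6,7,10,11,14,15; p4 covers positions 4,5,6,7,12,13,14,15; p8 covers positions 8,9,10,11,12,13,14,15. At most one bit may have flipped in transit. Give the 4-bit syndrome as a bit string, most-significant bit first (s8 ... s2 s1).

s1: b1⊕b3⊕b5⊕b7⊕b9⊕b11⊕b13⊕b15 = 0⊕1⊕0⊕1⊕0⊕1⊕0⊕0 = 1
s2: b2⊕b3⊕b6⊕b7⊕b10⊕b11⊕b14⊕b15 = 0⊕1⊕1⊕1⊕0⊕1⊕0⊕0 = 0
s4: b4⊕b5⊕b6⊕b7⊕b12⊕b13⊕b14⊕b15 = 0⊕0⊕1⊕1⊕1⊕0⊕0⊕0 = 1
s8: b8⊕b9⊕b10⊕b11⊕b12⊕b13⊕b14⊕b15 = 1⊕0⊕0⊕1⊕1⊕0⊕0⊕0 = 1
Syndrome (s8...s1) = 1101 → position 13.

1101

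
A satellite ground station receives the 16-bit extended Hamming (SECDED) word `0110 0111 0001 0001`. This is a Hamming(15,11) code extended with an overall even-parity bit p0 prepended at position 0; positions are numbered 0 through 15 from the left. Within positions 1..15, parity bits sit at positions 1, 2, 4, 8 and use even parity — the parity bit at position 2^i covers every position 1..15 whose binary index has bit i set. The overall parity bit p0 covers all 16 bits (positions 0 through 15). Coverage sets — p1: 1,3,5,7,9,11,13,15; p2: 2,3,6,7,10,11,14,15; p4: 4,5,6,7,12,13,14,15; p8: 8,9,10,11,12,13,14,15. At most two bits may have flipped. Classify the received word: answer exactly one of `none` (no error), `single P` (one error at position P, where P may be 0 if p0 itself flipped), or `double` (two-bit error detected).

single 3

s1: b1⊕b3⊕b5⊕b7⊕b9⊕b11⊕b13⊕b15 = 1⊕0⊕1⊕1⊕0⊕1⊕0⊕1 = 1
s2: b2⊕b3⊕b6⊕b7⊕b10⊕b11⊕b14⊕b15 = 1⊕0⊕1⊕1⊕0⊕1⊕0⊕1 = 1
s4: b4⊕b5⊕b6⊕b7⊕b12⊕b13⊕b14⊕b15 = 0⊕1⊕1⊕1⊕0⊕0⊕0⊕1 = 0
s8: b8⊕b9⊕b10⊕b11⊕b12⊕b13⊕b14⊕b15 = 0⊕0⊕0⊕1⊕0⊕0⊕0⊕1 = 0
Syndrome (s8...s1) = 0011 → position 3.
Overall parity (XOR of all 16 bits, including p0): 0⊕1⊕1⊕0⊕0⊕1⊕1⊕1⊕0⊕0⊕0⊕1⊕0⊕0⊕0⊕1 = 1
Overall=1, syndrome position=3 → single-bit error at position 3.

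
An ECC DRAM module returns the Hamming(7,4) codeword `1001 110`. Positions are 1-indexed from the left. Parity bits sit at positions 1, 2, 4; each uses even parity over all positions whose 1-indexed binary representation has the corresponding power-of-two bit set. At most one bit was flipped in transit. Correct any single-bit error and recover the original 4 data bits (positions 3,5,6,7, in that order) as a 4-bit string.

s1: b1⊕b3⊕b5⊕b7 = 1⊕0⊕1⊕0 = 0
s2: b2⊕b3⊕b6⊕b7 = 0⊕0⊕1⊕0 = 1
s4: b4⊕b5⊕b6⊕b7 = 1⊕1⊕1⊕0 = 1
Syndrome (s4...s1) = 110 → position 6.
Flip bit 6: corrected codeword = 1001100
Data bits at positions 3,5,6,7: 0100

0100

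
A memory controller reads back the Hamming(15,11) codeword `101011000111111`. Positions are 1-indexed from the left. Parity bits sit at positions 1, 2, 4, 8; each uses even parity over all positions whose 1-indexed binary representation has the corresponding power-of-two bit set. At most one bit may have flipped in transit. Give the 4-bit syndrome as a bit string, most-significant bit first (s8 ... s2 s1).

s1: b1⊕b3⊕b5⊕b7⊕b9⊕b11⊕b13⊕b15 = 1⊕1⊕1⊕0⊕0⊕1⊕1⊕1 = 0
s2: b2⊕b3⊕b6⊕b7⊕b10⊕b11⊕b14⊕b15 = 0⊕1⊕1⊕0⊕1⊕1⊕1⊕1 = 0
s4: b4⊕b5⊕b6⊕b7⊕b12⊕b13⊕b14⊕b15 = 0⊕1⊕1⊕0⊕1⊕1⊕1⊕1 = 0
s8: b8⊕b9⊕b10⊕b11⊕b12⊕b13⊕b14⊕b15 = 0⊕0⊕1⊕1⊕1⊕1⊕1⊕1 = 0
Syndrome (s8...s1) = 0000 → position 0 (no error).

0000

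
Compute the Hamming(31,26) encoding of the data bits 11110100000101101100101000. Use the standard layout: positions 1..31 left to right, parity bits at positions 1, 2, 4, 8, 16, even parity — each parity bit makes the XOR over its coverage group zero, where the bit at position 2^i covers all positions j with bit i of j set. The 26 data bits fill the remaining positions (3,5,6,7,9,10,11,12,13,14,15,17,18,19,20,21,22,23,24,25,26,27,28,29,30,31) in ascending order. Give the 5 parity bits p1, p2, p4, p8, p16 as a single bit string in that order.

Place data bits at non-power-of-two positions: b3=1, b5=1, b6=1, b7=1, b9=0, b10=1, b11=0, b12=0, b13=0, b14=0, b15=0, b17=1, b18=0, b19=1, b20=1, b21=0, b22=1, b23=1, b24=0, b25=0, b26=1, b27=0, b28=1, b29=0, b30=0, b31=0.
p1 = XOR of data positions {3,5,7,9,11,13,15,17,19,21,23,25,27,29,31} = 1⊕1⊕1⊕0⊕0⊕0⊕0⊕1⊕1⊕0⊕1⊕0⊕0⊕0⊕0 = 0
p2 = XOR of data positions {3,6,7,10,11,14,15,18,19,22,23,26,27,30,31} = 1⊕1⊕1⊕1⊕0⊕0⊕0⊕0⊕1⊕1⊕1⊕1⊕0⊕0⊕0 = 0
p4 = XOR of data positions {5,6,7,12,13,14,15,20,21,22,23,28,29,30,31} = 1⊕1⊕1⊕0⊕0⊕0⊕0⊕1⊕0⊕1⊕1⊕1⊕0⊕0⊕0 = 1
p8 = XOR of data positions {9,10,11,12,13,14,15,24,25,26,27,28,29,30,31} = 0⊕1⊕0⊕0⊕0⊕0⊕0⊕0⊕0⊕1⊕0⊕1⊕0⊕0⊕0 = 1
p16 = XOR of data positions {17,18,19,20,21,22,23,24,25,26,27,28,29,30,31} = 1⊕0⊕1⊕1⊕0⊕1⊕1⊕0⊕0⊕1⊕0⊕1⊕0⊕0⊕0 = 1
Parity bits p1,p2,p4,p8,p16 = 00111

00111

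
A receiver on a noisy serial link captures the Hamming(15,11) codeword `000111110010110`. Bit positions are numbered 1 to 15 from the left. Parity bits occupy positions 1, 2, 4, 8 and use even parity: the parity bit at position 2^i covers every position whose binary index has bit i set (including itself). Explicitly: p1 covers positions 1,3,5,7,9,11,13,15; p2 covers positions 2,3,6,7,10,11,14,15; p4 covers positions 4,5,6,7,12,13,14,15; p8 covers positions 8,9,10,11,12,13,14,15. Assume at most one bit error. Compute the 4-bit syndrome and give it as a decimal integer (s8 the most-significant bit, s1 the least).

s1: b1⊕b3⊕b5⊕b7⊕b9⊕b11⊕b13⊕b15 = 0⊕0⊕1⊕1⊕0⊕1⊕1⊕0 = 0
s2: b2⊕b3⊕b6⊕b7⊕b10⊕b11⊕b14⊕b15 = 0⊕0⊕1⊕1⊕0⊕1⊕1⊕0 = 0
s4: b4⊕b5⊕b6⊕b7⊕b12⊕b13⊕b14⊕b15 = 1⊕1⊕1⊕1⊕0⊕1⊕1⊕0 = 0
s8: b8⊕b9⊕b10⊕b11⊕b12⊕b13⊕b14⊕b15 = 1⊕0⊕0⊕1⊕0⊕1⊕1⊕0 = 0
Syndrome (s8...s1) = 0000 → position 0 (no error).

0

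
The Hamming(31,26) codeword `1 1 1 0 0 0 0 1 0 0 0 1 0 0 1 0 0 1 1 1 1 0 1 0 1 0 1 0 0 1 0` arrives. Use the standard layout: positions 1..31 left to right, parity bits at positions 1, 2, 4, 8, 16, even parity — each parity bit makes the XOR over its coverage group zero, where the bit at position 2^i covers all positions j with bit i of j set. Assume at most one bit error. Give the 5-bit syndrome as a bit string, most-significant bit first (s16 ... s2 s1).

00000

s1: b1⊕b3⊕b5⊕b7⊕b9⊕b11⊕b13⊕b15⊕b17⊕b19⊕b21⊕b23⊕b25⊕b27⊕b29⊕b31 = 1⊕1⊕0⊕0⊕0⊕0⊕0⊕1⊕0⊕1⊕1⊕1⊕1⊕1⊕0⊕0 = 0
s2: b2⊕b3⊕b6⊕b7⊕b10⊕b11⊕b14⊕b15⊕b18⊕b19⊕b22⊕b23⊕b26⊕b27⊕b30⊕b31 = 1⊕1⊕0⊕0⊕0⊕0⊕0⊕1⊕1⊕1⊕0⊕1⊕0⊕1⊕1⊕0 = 0
s4: b4⊕b5⊕b6⊕b7⊕b12⊕b13⊕b14⊕b15⊕b20⊕b21⊕b22⊕b23⊕b28⊕b29⊕b30⊕b31 = 0⊕0⊕0⊕0⊕1⊕0⊕0⊕1⊕1⊕1⊕0⊕1⊕0⊕0⊕1⊕0 = 0
s8: b8⊕b9⊕b10⊕b11⊕b12⊕b13⊕b14⊕b15⊕b24⊕b25⊕b26⊕b27⊕b28⊕b29⊕b30⊕b31 = 1⊕0⊕0⊕0⊕1⊕0⊕0⊕1⊕0⊕1⊕0⊕1⊕0⊕0⊕1⊕0 = 0
s16: b16⊕b17⊕b18⊕b19⊕b20⊕b21⊕b22⊕b23⊕b24⊕b25⊕b26⊕b27⊕b28⊕b29⊕b30⊕b31 = 0⊕0⊕1⊕1⊕1⊕1⊕0⊕1⊕0⊕1⊕0⊕1⊕0⊕0⊕1⊕0 = 0
Syndrome (s16...s1) = 00000 → position 0 (no error).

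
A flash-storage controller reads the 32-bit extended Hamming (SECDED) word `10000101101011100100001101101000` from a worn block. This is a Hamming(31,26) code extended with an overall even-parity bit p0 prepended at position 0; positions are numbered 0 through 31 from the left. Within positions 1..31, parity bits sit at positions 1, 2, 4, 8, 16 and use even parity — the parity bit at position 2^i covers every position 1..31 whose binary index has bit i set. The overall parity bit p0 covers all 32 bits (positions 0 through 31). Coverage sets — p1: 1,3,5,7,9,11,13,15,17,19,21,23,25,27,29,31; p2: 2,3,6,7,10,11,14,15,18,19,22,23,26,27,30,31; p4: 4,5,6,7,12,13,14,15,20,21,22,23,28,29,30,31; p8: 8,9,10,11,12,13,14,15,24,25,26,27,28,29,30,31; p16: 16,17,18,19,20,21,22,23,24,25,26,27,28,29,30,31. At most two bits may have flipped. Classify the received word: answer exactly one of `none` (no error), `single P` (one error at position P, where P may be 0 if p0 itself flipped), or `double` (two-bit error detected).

s1: b1⊕b3⊕b5⊕b7⊕b9⊕b11⊕b13⊕b15⊕b17⊕b19⊕b21⊕b23⊕b25⊕b27⊕b29⊕b31 = 0⊕0⊕1⊕1⊕0⊕0⊕1⊕0⊕1⊕0⊕0⊕1⊕1⊕0⊕0⊕0 = 0
s2: b2⊕b3⊕b6⊕b7⊕b10⊕b11⊕b14⊕b15⊕b18⊕b19⊕b22⊕b23⊕b26⊕b27⊕b30⊕b31 = 0⊕0⊕0⊕1⊕1⊕0⊕1⊕0⊕0⊕0⊕1⊕1⊕1⊕0⊕0⊕0 = 0
s4: b4⊕b5⊕b6⊕b7⊕b12⊕b13⊕b14⊕b15⊕b20⊕b21⊕b22⊕b23⊕b28⊕b29⊕b30⊕b31 = 0⊕1⊕0⊕1⊕1⊕1⊕1⊕0⊕0⊕0⊕1⊕1⊕1⊕0⊕0⊕0 = 0
s8: b8⊕b9⊕b10⊕b11⊕b12⊕b13⊕b14⊕b15⊕b24⊕b25⊕b26⊕b27⊕b28⊕b29⊕b30⊕b31 = 1⊕0⊕1⊕0⊕1⊕1⊕1⊕0⊕0⊕1⊕1⊕0⊕1⊕0⊕0⊕0 = 0
s16: b16⊕b17⊕b18⊕b19⊕b20⊕b21⊕b22⊕b23⊕b24⊕b25⊕b26⊕b27⊕b28⊕b29⊕b30⊕b31 = 0⊕1⊕0⊕0⊕0⊕0⊕1⊕1⊕0⊕1⊕1⊕0⊕1⊕0⊕0⊕0 = 0
Syndrome (s16...s1) = 00000 → position 0 (no error).
Overall parity (XOR of all 32 bits, including p0): 1⊕0⊕0⊕0⊕0⊕1⊕0⊕1⊕1⊕0⊕1⊕0⊕1⊕1⊕1⊕0⊕0⊕1⊕0⊕0⊕0⊕0⊕1⊕1⊕0⊕1⊕1⊕0⊕1⊕0⊕0⊕0 = 0
Overall=0, syndrome position=0 → no error.

none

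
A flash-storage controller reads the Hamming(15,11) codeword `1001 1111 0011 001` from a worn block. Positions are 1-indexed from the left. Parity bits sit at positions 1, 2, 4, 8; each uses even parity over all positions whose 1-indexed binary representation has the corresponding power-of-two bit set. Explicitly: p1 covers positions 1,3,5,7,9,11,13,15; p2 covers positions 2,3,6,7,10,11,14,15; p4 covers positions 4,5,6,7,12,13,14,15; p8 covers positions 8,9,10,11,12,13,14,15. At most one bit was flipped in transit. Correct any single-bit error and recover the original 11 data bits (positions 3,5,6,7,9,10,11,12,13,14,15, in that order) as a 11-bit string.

s1: b1⊕b3⊕b5⊕b7⊕b9⊕b11⊕b13⊕b15 = 1⊕0⊕1⊕1⊕0⊕1⊕0⊕1 = 1
s2: b2⊕b3⊕b6⊕b7⊕b10⊕b11⊕b14⊕b15 = 0⊕0⊕1⊕1⊕0⊕1⊕0⊕1 = 0
s4: b4⊕b5⊕b6⊕b7⊕b12⊕b13⊕b14⊕b15 = 1⊕1⊕1⊕1⊕1⊕0⊕0⊕1 = 0
s8: b8⊕b9⊕b10⊕b11⊕b12⊕b13⊕b14⊕b15 = 1⊕0⊕0⊕1⊕1⊕0⊕0⊕1 = 0
Syndrome (s8...s1) = 0001 → position 1.
Flip bit 1: corrected codeword = 000111110011001
Data bits at positions 3,5,6,7,9,10,11,12,13,14,15: 01110011001

01110011001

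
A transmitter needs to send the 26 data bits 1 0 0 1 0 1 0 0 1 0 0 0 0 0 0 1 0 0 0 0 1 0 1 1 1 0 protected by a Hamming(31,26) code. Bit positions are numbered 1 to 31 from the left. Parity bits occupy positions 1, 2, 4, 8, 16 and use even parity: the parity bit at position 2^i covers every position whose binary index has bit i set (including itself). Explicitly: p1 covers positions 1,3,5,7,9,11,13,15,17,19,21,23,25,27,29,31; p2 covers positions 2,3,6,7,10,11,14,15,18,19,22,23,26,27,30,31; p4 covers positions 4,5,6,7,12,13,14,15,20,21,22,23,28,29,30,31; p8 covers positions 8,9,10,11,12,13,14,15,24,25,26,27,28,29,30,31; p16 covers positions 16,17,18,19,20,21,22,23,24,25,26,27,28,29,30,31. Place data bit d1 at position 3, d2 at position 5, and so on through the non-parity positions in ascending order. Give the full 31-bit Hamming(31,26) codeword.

Place data bits at non-power-of-two positions: b3=1, b5=0, b6=0, b7=1, b9=0, b10=1, b11=0, b12=0, b13=1, b14=0, b15=0, b17=0, b18=0, b19=0, b20=0, b21=1, b22=0, b23=0, b24=0, b25=0, b26=1, b27=0, b28=1, b29=1, b30=1, b31=0.
p1 = XOR of data positions {3,5,7,9,11,13,15,17,19,21,23,25,27,29,31} = 1⊕0⊕1⊕0⊕0⊕1⊕0⊕0⊕0⊕1⊕0⊕0⊕0⊕1⊕0 = 1
p2 = XOR of data positions {3,6,7,10,11,14,15,18,19,22,23,26,27,30,31} = 1⊕0⊕1⊕1⊕0⊕0⊕0⊕0⊕0⊕0⊕0⊕1⊕0⊕1⊕0 = 1
p4 = XOR of data positions {5,6,7,12,13,14,15,20,21,22,23,28,29,30,31} = 0⊕0⊕1⊕0⊕1⊕0⊕0⊕0⊕1⊕0⊕0⊕1⊕1⊕1⊕0 = 0
p8 = XOR of data positions {9,10,11,12,13,14,15,24,25,26,27,28,29,30,31} = 0⊕1⊕0⊕0⊕1⊕0⊕0⊕0⊕0⊕1⊕0⊕1⊕1⊕1⊕0 = 0
p16 = XOR of data positions {17,18,19,20,21,22,23,24,25,26,27,28,29,30,31} = 0⊕0⊕0⊕0⊕1⊕0⊕0⊕0⊕0⊕1⊕0⊕1⊕1⊕1⊕0 = 1
Codeword b1..b31 = 1110001001001001000010000101110

1110001001001001000010000101110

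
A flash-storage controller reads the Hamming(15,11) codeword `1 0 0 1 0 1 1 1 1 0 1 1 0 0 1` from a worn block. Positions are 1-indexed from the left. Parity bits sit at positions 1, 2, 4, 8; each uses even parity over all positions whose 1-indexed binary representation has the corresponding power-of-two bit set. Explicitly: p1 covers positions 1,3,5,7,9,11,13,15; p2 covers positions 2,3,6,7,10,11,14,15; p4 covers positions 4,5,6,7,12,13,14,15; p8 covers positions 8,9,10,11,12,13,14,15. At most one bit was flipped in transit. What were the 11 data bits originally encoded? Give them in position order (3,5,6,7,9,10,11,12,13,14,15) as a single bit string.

s1: b1⊕b3⊕b5⊕b7⊕b9⊕b11⊕b13⊕b15 = 1⊕0⊕0⊕1⊕1⊕1⊕0⊕1 = 1
s2: b2⊕b3⊕b6⊕b7⊕b10⊕b11⊕b14⊕b15 = 0⊕0⊕1⊕1⊕0⊕1⊕0⊕1 = 0
s4: b4⊕b5⊕b6⊕b7⊕b12⊕b13⊕b14⊕b15 = 1⊕0⊕1⊕1⊕1⊕0⊕0⊕1 = 1
s8: b8⊕b9⊕b10⊕b11⊕b12⊕b13⊕b14⊕b15 = 1⊕1⊕0⊕1⊕1⊕0⊕0⊕1 = 1
Syndrome (s8...s1) = 1101 → position 13.
Flip bit 13: corrected codeword = 100101111011101
Data bits at positions 3,5,6,7,9,10,11,12,13,14,15: 00111011101

00111011101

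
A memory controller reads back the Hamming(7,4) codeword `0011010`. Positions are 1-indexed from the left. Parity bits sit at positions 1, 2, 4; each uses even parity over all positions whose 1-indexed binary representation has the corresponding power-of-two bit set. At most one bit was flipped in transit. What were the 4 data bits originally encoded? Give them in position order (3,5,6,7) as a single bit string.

s1: b1⊕b3⊕b5⊕b7 = 0⊕1⊕0⊕0 = 1
s2: b2⊕b3⊕b6⊕b7 = 0⊕1⊕1⊕0 = 0
s4: b4⊕b5⊕b6⊕b7 = 1⊕0⊕1⊕0 = 0
Syndrome (s4...s1) = 001 → position 1.
Flip bit 1: corrected codeword = 1011010
Data bits at positions 3,5,6,7: 1010

1010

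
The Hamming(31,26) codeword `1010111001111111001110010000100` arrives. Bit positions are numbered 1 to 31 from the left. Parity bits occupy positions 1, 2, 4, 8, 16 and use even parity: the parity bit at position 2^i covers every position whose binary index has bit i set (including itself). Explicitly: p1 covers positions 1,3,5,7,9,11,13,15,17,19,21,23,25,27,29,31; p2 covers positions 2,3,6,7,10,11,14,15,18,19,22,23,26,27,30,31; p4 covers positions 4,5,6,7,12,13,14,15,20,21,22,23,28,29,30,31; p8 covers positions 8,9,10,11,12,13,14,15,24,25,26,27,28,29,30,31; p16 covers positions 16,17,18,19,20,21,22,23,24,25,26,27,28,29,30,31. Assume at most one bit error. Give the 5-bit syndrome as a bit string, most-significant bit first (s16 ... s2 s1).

s1: b1⊕b3⊕b5⊕b7⊕b9⊕b11⊕b13⊕b15⊕b17⊕b19⊕b21⊕b23⊕b25⊕b27⊕b29⊕b31 = 1⊕1⊕1⊕1⊕0⊕1⊕1⊕1⊕0⊕1⊕1⊕0⊕0⊕0⊕1⊕0 = 0
s2: b2⊕b3⊕b6⊕b7⊕b10⊕b11⊕b14⊕b15⊕b18⊕b19⊕b22⊕b23⊕b26⊕b27⊕b30⊕b31 = 0⊕1⊕1⊕1⊕1⊕1⊕1⊕1⊕0⊕1⊕0⊕0⊕0⊕0⊕0⊕0 = 0
s4: b4⊕b5⊕b6⊕b7⊕b12⊕b13⊕b14⊕b15⊕b20⊕b21⊕b22⊕b23⊕b28⊕b29⊕b30⊕b31 = 0⊕1⊕1⊕1⊕1⊕1⊕1⊕1⊕1⊕1⊕0⊕0⊕0⊕1⊕0⊕0 = 0
s8: b8⊕b9⊕b10⊕b11⊕b12⊕b13⊕b14⊕b15⊕b24⊕b25⊕b26⊕b27⊕b28⊕b29⊕b30⊕b31 = 0⊕0⊕1⊕1⊕1⊕1⊕1⊕1⊕1⊕0⊕0⊕0⊕0⊕1⊕0⊕0 = 0
s16: b16⊕b17⊕b18⊕b19⊕b20⊕b21⊕b22⊕b23⊕b24⊕b25⊕b26⊕b27⊕b28⊕b29⊕b30⊕b31 = 1⊕0⊕0⊕1⊕1⊕1⊕0⊕0⊕1⊕0⊕0⊕0⊕0⊕1⊕0⊕0 = 0
Syndrome (s16...s1) = 00000 → position 0 (no error).

00000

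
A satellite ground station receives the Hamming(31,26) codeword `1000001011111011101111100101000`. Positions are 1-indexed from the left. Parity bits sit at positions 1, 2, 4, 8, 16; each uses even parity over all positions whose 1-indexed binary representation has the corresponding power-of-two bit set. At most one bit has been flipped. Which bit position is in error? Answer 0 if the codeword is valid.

20

s1: b1⊕b3⊕b5⊕b7⊕b9⊕b11⊕b13⊕b15⊕b17⊕b19⊕b21⊕b23⊕b25⊕b27⊕b29⊕b31 = 1⊕0⊕0⊕1⊕1⊕1⊕1⊕1⊕1⊕1⊕1⊕1⊕0⊕0⊕0⊕0 = 0
s2: b2⊕b3⊕b6⊕b7⊕b10⊕b11⊕b14⊕b15⊕b18⊕b19⊕b22⊕b23⊕b26⊕b27⊕b30⊕b31 = 0⊕0⊕0⊕1⊕1⊕1⊕0⊕1⊕0⊕1⊕1⊕1⊕1⊕0⊕0⊕0 = 0
s4: b4⊕b5⊕b6⊕b7⊕b12⊕b13⊕b14⊕b15⊕b20⊕b21⊕b22⊕b23⊕b28⊕b29⊕b30⊕b31 = 0⊕0⊕0⊕1⊕1⊕1⊕0⊕1⊕1⊕1⊕1⊕1⊕1⊕0⊕0⊕0 = 1
s8: b8⊕b9⊕b10⊕b11⊕b12⊕b13⊕b14⊕b15⊕b24⊕b25⊕b26⊕b27⊕b28⊕b29⊕b30⊕b31 = 0⊕1⊕1⊕1⊕1⊕1⊕0⊕1⊕0⊕0⊕1⊕0⊕1⊕0⊕0⊕0 = 0
s16: b16⊕b17⊕b18⊕b19⊕b20⊕b21⊕b22⊕b23⊕b24⊕b25⊕b26⊕b27⊕b28⊕b29⊕b30⊕b31 = 1⊕1⊕0⊕1⊕1⊕1⊕1⊕1⊕0⊕0⊕1⊕0⊕1⊕0⊕0⊕0 = 1
Syndrome (s16...s1) = 10100 → position 20.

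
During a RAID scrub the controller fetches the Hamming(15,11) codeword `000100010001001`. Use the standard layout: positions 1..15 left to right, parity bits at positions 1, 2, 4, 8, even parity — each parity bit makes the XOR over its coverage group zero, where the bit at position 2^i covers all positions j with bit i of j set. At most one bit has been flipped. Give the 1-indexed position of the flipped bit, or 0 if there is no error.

s1: b1⊕b3⊕b5⊕b7⊕b9⊕b11⊕b13⊕b15 = 0⊕0⊕0⊕0⊕0⊕0⊕0⊕1 = 1
s2: b2⊕b3⊕b6⊕b7⊕b10⊕b11⊕b14⊕b15 = 0⊕0⊕0⊕0⊕0⊕0⊕0⊕1 = 1
s4: b4⊕b5⊕b6⊕b7⊕b12⊕b13⊕b14⊕b15 = 1⊕0⊕0⊕0⊕1⊕0⊕0⊕1 = 1
s8: b8⊕b9⊕b10⊕b11⊕b12⊕b13⊕b14⊕b15 = 1⊕0⊕0⊕0⊕1⊕0⊕0⊕1 = 1
Syndrome (s8...s1) = 1111 → position 15.

15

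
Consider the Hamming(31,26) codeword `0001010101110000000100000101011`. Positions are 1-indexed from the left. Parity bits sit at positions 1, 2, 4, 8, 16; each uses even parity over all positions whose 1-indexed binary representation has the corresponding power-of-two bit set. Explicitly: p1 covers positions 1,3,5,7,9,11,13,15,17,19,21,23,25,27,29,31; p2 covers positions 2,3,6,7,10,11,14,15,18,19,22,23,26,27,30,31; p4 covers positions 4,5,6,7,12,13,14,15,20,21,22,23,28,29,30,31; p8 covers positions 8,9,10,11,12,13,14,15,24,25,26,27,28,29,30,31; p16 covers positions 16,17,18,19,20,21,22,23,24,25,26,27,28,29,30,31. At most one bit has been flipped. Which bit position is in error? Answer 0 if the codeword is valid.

20

s1: b1⊕b3⊕b5⊕b7⊕b9⊕b11⊕b13⊕b15⊕b17⊕b19⊕b21⊕b23⊕b25⊕b27⊕b29⊕b31 = 0⊕0⊕0⊕0⊕0⊕1⊕0⊕0⊕0⊕0⊕0⊕0⊕0⊕0⊕0⊕1 = 0
s2: b2⊕b3⊕b6⊕b7⊕b10⊕b11⊕b14⊕b15⊕b18⊕b19⊕b22⊕b23⊕b26⊕b27⊕b30⊕b31 = 0⊕0⊕1⊕0⊕1⊕1⊕0⊕0⊕0⊕0⊕0⊕0⊕1⊕0⊕1⊕1 = 0
s4: b4⊕b5⊕b6⊕b7⊕b12⊕b13⊕b14⊕b15⊕b20⊕b21⊕b22⊕b23⊕b28⊕b29⊕b30⊕b31 = 1⊕0⊕1⊕0⊕1⊕0⊕0⊕0⊕1⊕0⊕0⊕0⊕1⊕0⊕1⊕1 = 1
s8: b8⊕b9⊕b10⊕b11⊕b12⊕b13⊕b14⊕b15⊕b24⊕b25⊕b26⊕b27⊕b28⊕b29⊕b30⊕b31 = 1⊕0⊕1⊕1⊕1⊕0⊕0⊕0⊕0⊕0⊕1⊕0⊕1⊕0⊕1⊕1 = 0
s16: b16⊕b17⊕b18⊕b19⊕b20⊕b21⊕b22⊕b23⊕b24⊕b25⊕b26⊕b27⊕b28⊕b29⊕b30⊕b31 = 0⊕0⊕0⊕0⊕1⊕0⊕0⊕0⊕0⊕0⊕1⊕0⊕1⊕0⊕1⊕1 = 1
Syndrome (s16...s1) = 10100 → position 20.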